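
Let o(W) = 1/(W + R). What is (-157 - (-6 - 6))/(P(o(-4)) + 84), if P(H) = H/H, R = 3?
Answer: -29/17 ≈ -1.7059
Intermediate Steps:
o(W) = 1/(3 + W) (o(W) = 1/(W + 3) = 1/(3 + W))
P(H) = 1
(-157 - (-6 - 6))/(P(o(-4)) + 84) = (-157 - (-6 - 6))/(1 + 84) = (-157 - 1*(-12))/85 = (-157 + 12)*(1/85) = -145*1/85 = -29/17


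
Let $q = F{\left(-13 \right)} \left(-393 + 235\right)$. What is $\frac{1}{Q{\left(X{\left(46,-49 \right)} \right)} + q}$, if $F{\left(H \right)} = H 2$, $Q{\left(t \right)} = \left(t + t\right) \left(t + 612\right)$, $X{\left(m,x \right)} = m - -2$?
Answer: $\frac{1}{67468} \approx 1.4822 \cdot 10^{-5}$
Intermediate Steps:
$X{\left(m,x \right)} = 2 + m$ ($X{\left(m,x \right)} = m + 2 = 2 + m$)
$Q{\left(t \right)} = 2 t \left(612 + t\right)$
$F{\left(H \right)} = 2 H$
$q = 4108$ ($q = 2 \left(-13\right) \left(-393 + 235\right) = \left(-26\right) \left(-158\right) = 4108$)
$\frac{1}{Q{\left(X{\left(46,-49 \right)} \right)} + q} = \frac{1}{2 \left(2 + 46\right) \left(612 + \left(2 + 46\right)\right) + 4108} = \frac{1}{2 \cdot 48 \left(612 + 48\right) + 4108} = \frac{1}{2 \cdot 48 \cdot 660 + 4108} = \frac{1}{63360 + 4108} = \frac{1}{67468}$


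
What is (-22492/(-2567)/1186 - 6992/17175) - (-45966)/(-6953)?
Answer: -4409725103404/629001519225 ≈ -7.0107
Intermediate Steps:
(-22492/(-2567)/1186 - 6992/17175) - (-45966)/(-6953) = (-22492*(-1/2567)*(1/1186) - 6992*1/17175) - (-45966)*(-1)/6953 = ((22492/2567)*(1/1186) - 6992/17175) - 1*45966/6953 = (11246/1522231 - 6992/17175) - 45966/6953 = -10450289102/26144317425 - 45966/6953 = -4409725103404/629001519225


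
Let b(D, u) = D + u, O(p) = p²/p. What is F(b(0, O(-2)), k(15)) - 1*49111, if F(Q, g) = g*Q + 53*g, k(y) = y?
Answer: -48346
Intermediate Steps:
O(p) = p
F(Q, g) = 53*g + Q*g (F(Q, g) = Q*g + 53*g = 53*g + Q*g)
F(b(0, O(-2)), k(15)) - 1*49111 = 15*(53 + (0 - 2)) - 1*49111 = 15*(53 - 2) - 49111 = 15*51 - 49111 = 765 - 49111 = -48346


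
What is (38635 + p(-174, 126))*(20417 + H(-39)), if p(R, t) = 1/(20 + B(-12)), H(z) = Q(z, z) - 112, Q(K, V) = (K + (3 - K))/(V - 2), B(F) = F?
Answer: 128655275331/164 ≈ 7.8448e+8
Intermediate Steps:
Q(K, V) = 3/(-2 + V)
H(z) = -112 + 3/(-2 + z) (H(z) = 3/(-2 + z) - 112 = -112 + 3/(-2 + z))
p(R, t) = 1/8 (p(R, t) = 1/(20 - 12) = 1/8)
(38635 + p(-174, 126))*(20417 + H(-39)) = (38635 + 1/8)*(20417 + (227 - 112*(-39))/(-2 - 39)) = 309081*(20417 + (227 + 4368)/(-41))/8 = 309081*(20417 - 1/41*4595)/8 = 309081*(20417 - 4595/41)/8 = (309081/8)*(832502/41) = 128655275331/164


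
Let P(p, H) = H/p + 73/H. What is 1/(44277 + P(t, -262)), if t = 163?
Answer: 42706/1890813019 ≈ 2.2586e-5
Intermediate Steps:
P(p, H) = 73/H + H/p
1/(44277 + P(t, -262)) = 1/(44277 + (73/(-262) - 262/163)) = 1/(44277 + (73*(-1/262) - 262*1/163)) = 1/(44277 + (-73/262 - 262/163)) = 1/(44277 - 80543/42706) = 1/(1890813019/42706) = 42706/1890813019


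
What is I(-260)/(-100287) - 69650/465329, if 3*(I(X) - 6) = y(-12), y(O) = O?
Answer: -6985920208/46666449423 ≈ -0.14970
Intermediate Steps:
I(X) = 2 (I(X) = 6 + (⅓)*(-12) = 6 - 4 = 2)
I(-260)/(-100287) - 69650/465329 = 2/(-100287) - 69650/465329 = 2*(-1/100287) - 69650*1/465329 = -2/100287 - 69650/465329 = -6985920208/46666449423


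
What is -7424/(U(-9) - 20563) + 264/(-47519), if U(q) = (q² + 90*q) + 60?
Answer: 21698488/63057713 ≈ 0.34411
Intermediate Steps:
U(q) = 60 + q² + 90*q
-7424/(U(-9) - 20563) + 264/(-47519) = -7424/((60 + (-9)² + 90*(-9)) - 20563) + 264/(-47519) = -7424/((60 + 81 - 810) - 20563) + 264*(-1/47519) = -7424/(-669 - 20563) - 264/47519 = -7424/(-21232) - 264/47519 = -7424*(-1/21232) - 264/47519 = 464/1327 - 264/47519 = 21698488/63057713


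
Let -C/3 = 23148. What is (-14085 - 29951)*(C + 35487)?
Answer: 1495330452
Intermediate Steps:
C = -69444 (C = -3*23148 = -69444)
(-14085 - 29951)*(C + 35487) = (-14085 - 29951)*(-69444 + 35487) = -44036*(-33957) = 1495330452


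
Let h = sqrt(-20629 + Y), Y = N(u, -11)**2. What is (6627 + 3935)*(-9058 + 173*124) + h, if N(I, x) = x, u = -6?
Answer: 130905428 + 2*I*sqrt(5127) ≈ 1.3091e+8 + 143.21*I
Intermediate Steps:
Y = 121 (Y = (-11)**2 = 121)
h = 2*I*sqrt(5127) (h = sqrt(-20629 + 121) = sqrt(-20508) = 2*I*sqrt(5127) ≈ 143.21*I)
(6627 + 3935)*(-9058 + 173*124) + h = (6627 + 3935)*(-9058 + 173*124) + 2*I*sqrt(5127) = 10562*(-9058 + 21452) + 2*I*sqrt(5127) = 10562*12394 + 2*I*sqrt(5127) = 130905428 + 2*I*sqrt(5127)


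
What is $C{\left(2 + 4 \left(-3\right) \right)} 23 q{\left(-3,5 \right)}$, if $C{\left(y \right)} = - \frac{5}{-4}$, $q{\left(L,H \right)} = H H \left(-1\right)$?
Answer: $- \frac{2875}{4} \approx -718.75$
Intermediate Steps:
$q{\left(L,H \right)} = - H^{2}$ ($q{\left(L,H \right)} = H^{2} \left(-1\right) = - H^{2}$)
$C{\left(y \right)} = \frac{5}{4}$ ($C{\left(y \right)} = \left(-5\right) \left(- \frac{1}{4}\right) = \frac{5}{4}$)
$C{\left(2 + 4 \left(-3\right) \right)} 23 q{\left(-3,5 \right)} = \frac{5}{4} \cdot 23 \left(- 5^{2}\right) = \frac{115 \left(\left(-1\right) 25\right)}{4} = \frac{115}{4} \left(-25\right) = - \frac{2875}{4}$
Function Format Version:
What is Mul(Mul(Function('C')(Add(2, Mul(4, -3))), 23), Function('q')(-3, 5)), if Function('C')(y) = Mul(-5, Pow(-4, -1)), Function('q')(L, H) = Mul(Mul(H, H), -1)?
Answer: Rational(-2875, 4) ≈ -718.75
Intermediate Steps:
Function('q')(L, H) = Mul(-1, Pow(H, 2)) (Function('q')(L, H) = Mul(Pow(H, 2), -1) = Mul(-1, Pow(H, 2)))
Function('C')(y) = Rational(5, 4) (Function('C')(y) = Mul(-5, Rational(-1, 4)) = Rational(5, 4))
Mul(Mul(Function('C')(Add(2, Mul(4, -3))), 23), Function('q')(-3, 5)) = Mul(Mul(Rational(5, 4), 23), Mul(-1, Pow(5, 2))) = Mul(Rational(115, 4), Mul(-1, 25)) = Mul(Rational(115, 4), -25) = Rational(-2875, 4)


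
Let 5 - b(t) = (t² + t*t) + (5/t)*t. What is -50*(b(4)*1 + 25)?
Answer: 350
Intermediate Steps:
b(t) = -2*t² (b(t) = 5 - ((t² + t*t) + (5/t)*t) = 5 - ((t² + t²) + 5) = 5 - (2*t² + 5) = 5 - (5 + 2*t²) = 5 + (-5 - 2*t²) = -2*t²)
-50*(b(4)*1 + 25) = -50*(-2*4²*1 + 25) = -50*(-2*16*1 + 25) = -50*(-32*1 + 25) = -50*(-32 + 25) = -50*(-7) = 350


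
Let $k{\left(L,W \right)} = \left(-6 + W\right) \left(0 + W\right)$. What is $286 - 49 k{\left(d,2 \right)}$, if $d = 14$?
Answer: $678$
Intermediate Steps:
$k{\left(L,W \right)} = W \left(-6 + W\right)$ ($k{\left(L,W \right)} = \left(-6 + W\right) W = W \left(-6 + W\right)$)
$286 - 49 k{\left(d,2 \right)} = 286 - 49 \cdot 2 \left(-6 + 2\right) = 286 - 49 \cdot 2 \left(-4\right) = 286 - -392 = 286 + 392 = 678$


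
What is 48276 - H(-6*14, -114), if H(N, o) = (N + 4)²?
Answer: 41876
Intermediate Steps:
H(N, o) = (4 + N)²
48276 - H(-6*14, -114) = 48276 - (4 - 6*14)² = 48276 - (4 - 84)² = 48276 - 1*(-80)² = 48276 - 1*6400 = 48276 - 6400 = 41876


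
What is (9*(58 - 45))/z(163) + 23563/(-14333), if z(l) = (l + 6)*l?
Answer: -49801000/30371627 ≈ -1.6397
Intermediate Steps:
z(l) = l*(6 + l) (z(l) = (6 + l)*l = l*(6 + l))
(9*(58 - 45))/z(163) + 23563/(-14333) = (9*(58 - 45))/((163*(6 + 163))) + 23563/(-14333) = (9*13)/((163*169)) + 23563*(-1/14333) = 117/27547 - 23563/14333 = 117*(1/27547) - 23563/14333 = 9/2119 - 23563/14333 = -49801000/30371627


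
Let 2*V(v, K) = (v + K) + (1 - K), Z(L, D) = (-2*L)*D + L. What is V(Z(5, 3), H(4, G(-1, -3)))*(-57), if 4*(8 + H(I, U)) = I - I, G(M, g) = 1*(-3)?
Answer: 684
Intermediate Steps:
G(M, g) = -3
Z(L, D) = L - 2*D*L (Z(L, D) = -2*D*L + L = L - 2*D*L)
H(I, U) = -8 (H(I, U) = -8 + (I - I)/4 = -8 + (¼)*0 = -8 + 0 = -8)
V(v, K) = ½ + v/2 (V(v, K) = ((v + K) + (1 - K))/2 = ((K + v) + (1 - K))/2 = (1 + v)/2 = ½ + v/2)
V(Z(5, 3), H(4, G(-1, -3)))*(-57) = (½ + (5*(1 - 2*3))/2)*(-57) = (½ + (5*(1 - 6))/2)*(-57) = (½ + (5*(-5))/2)*(-57) = (½ + (½)*(-25))*(-57) = (½ - 25/2)*(-57) = -12*(-57) = 684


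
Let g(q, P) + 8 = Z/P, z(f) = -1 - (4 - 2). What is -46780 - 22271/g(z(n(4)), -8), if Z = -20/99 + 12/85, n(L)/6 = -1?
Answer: -2958825215/67256 ≈ -43994.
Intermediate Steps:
n(L) = -6 (n(L) = 6*(-1) = -6)
Z = -512/8415 (Z = -20*1/99 + 12*(1/85) = -20/99 + 12/85 = -512/8415 ≈ -0.060844)
z(f) = -3 (z(f) = -1 - 1*2 = -1 - 2 = -3)
g(q, P) = -8 - 512/(8415*P)
-46780 - 22271/g(z(n(4)), -8) = -46780 - 22271/(-8 - 512/8415/(-8)) = -46780 - 22271/(-8 - 512/8415*(-⅛)) = -46780 - 22271/(-8 + 64/8415) = -46780 - 22271/(-67256/8415) = -46780 - 22271*(-8415/67256) = -46780 + 187410465/67256 = -2958825215/67256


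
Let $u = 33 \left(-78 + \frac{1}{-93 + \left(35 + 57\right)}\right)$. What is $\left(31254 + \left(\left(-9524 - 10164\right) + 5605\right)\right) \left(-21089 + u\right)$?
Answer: $-406884016$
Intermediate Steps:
$u = -2607$ ($u = 33 \left(-78 + \frac{1}{-93 + 92}\right) = 33 \left(-78 + \frac{1}{-1}\right) = 33 \left(-78 - 1\right) = 33 \left(-79\right) = -2607$)
$\left(31254 + \left(\left(-9524 - 10164\right) + 5605\right)\right) \left(-21089 + u\right) = \left(31254 + \left(\left(-9524 - 10164\right) + 5605\right)\right) \left(-21089 - 2607\right) = \left(31254 + \left(-19688 + 5605\right)\right) \left(-23696\right) = \left(31254 - 14083\right) \left(-23696\right) = 17171 \left(-23696\right) = -406884016$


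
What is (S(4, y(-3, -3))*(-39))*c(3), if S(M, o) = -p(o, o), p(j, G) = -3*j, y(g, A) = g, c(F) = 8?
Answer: 2808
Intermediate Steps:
S(M, o) = 3*o (S(M, o) = -(-3)*o = 3*o)
(S(4, y(-3, -3))*(-39))*c(3) = ((3*(-3))*(-39))*8 = -9*(-39)*8 = 351*8 = 2808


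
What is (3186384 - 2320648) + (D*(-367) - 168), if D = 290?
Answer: 759138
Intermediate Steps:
(3186384 - 2320648) + (D*(-367) - 168) = (3186384 - 2320648) + (290*(-367) - 168) = 865736 + (-106430 - 168) = 865736 - 106598 = 759138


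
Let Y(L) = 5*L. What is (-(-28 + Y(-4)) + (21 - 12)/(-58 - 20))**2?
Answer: 1550025/676 ≈ 2292.9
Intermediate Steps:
(-(-28 + Y(-4)) + (21 - 12)/(-58 - 20))**2 = (-(-28 + 5*(-4)) + (21 - 12)/(-58 - 20))**2 = (-(-28 - 20) + 9/(-78))**2 = (-1*(-48) + 9*(-1/78))**2 = (48 - 3/26)**2 = (1245/26)**2 = 1550025/676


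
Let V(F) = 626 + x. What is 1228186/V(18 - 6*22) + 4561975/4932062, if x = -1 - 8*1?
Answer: 6060304238107/3043082254 ≈ 1991.5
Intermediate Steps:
x = -9 (x = -1 - 8 = -9)
V(F) = 617 (V(F) = 626 - 9 = 617)
1228186/V(18 - 6*22) + 4561975/4932062 = 1228186/617 + 4561975/4932062 = 6060304238107/3043082254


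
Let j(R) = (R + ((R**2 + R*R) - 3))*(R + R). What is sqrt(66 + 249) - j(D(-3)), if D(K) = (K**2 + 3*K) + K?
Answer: 72 + 3*sqrt(35) ≈ 89.748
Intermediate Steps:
D(K) = K**2 + 4*K
j(R) = 2*R*(-3 + R + 2*R**2) (j(R) = (R + ((R**2 + R**2) - 3))*(2*R) = (R + (2*R**2 - 3))*(2*R) = (R + (-3 + 2*R**2))*(2*R) = (-3 + R + 2*R**2)*(2*R) = 2*R*(-3 + R + 2*R**2))
sqrt(66 + 249) - j(D(-3)) = sqrt(66 + 249) - 2*(-3*(4 - 3))*(-3 - 3*(4 - 3) + 2*(-3*(4 - 3))**2) = sqrt(315) - 2*(-3*1)*(-3 - 3*1 + 2*(-3*1)**2) = 3*sqrt(35) - 2*(-3)*(-3 - 3 + 2*(-3)**2) = 3*sqrt(35) - 2*(-3)*(-3 - 3 + 2*9) = 3*sqrt(35) - 2*(-3)*(-3 - 3 + 18) = 3*sqrt(35) - 2*(-3)*12 = 3*sqrt(35) - 1*(-72) = 3*sqrt(35) + 72 = 72 + 3*sqrt(35)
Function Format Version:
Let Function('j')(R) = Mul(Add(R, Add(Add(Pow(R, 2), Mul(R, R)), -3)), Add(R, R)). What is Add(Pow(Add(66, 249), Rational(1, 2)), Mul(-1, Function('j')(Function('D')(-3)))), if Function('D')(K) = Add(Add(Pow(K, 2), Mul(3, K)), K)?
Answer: Add(72, Mul(3, Pow(35, Rational(1, 2)))) ≈ 89.748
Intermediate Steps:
Function('D')(K) = Add(Pow(K, 2), Mul(4, K))
Function('j')(R) = Mul(2, R, Add(-3, R, Mul(2, Pow(R, 2)))) (Function('j')(R) = Mul(Add(R, Add(Add(Pow(R, 2), Pow(R, 2)), -3)), Mul(2, R)) = Mul(Add(R, Add(Mul(2, Pow(R, 2)), -3)), Mul(2, R)) = Mul(Add(R, Add(-3, Mul(2, Pow(R, 2)))), Mul(2, R)) = Mul(Add(-3, R, Mul(2, Pow(R, 2))), Mul(2, R)) = Mul(2, R, Add(-3, R, Mul(2, Pow(R, 2)))))
Add(Pow(Add(66, 249), Rational(1, 2)), Mul(-1, Function('j')(Function('D')(-3)))) = Add(Pow(Add(66, 249), Rational(1, 2)), Mul(-1, Mul(2, Mul(-3, Add(4, -3)), Add(-3, Mul(-3, Add(4, -3)), Mul(2, Pow(Mul(-3, Add(4, -3)), 2)))))) = Add(Pow(315, Rational(1, 2)), Mul(-1, Mul(2, Mul(-3, 1), Add(-3, Mul(-3, 1), Mul(2, Pow(Mul(-3, 1), 2)))))) = Add(Mul(3, Pow(35, Rational(1, 2))), Mul(-1, Mul(2, -3, Add(-3, -3, Mul(2, Pow(-3, 2)))))) = Add(Mul(3, Pow(35, Rational(1, 2))), Mul(-1, Mul(2, -3, Add(-3, -3, Mul(2, 9))))) = Add(Mul(3, Pow(35, Rational(1, 2))), Mul(-1, Mul(2, -3, Add(-3, -3, 18)))) = Add(Mul(3, Pow(35, Rational(1, 2))), Mul(-1, Mul(2, -3, 12))) = Add(Mul(3, Pow(35, Rational(1, 2))), Mul(-1, -72)) = Add(Mul(3, Pow(35, Rational(1, 2))), 72) = Add(72, Mul(3, Pow(35, Rational(1, 2))))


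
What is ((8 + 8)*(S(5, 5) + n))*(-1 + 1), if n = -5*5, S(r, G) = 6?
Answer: 0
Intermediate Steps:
n = -25
((8 + 8)*(S(5, 5) + n))*(-1 + 1) = ((8 + 8)*(6 - 25))*(-1 + 1) = (16*(-19))*0 = -304*0 = 0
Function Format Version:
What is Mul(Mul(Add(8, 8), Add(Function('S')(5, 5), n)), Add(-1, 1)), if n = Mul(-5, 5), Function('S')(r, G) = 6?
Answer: 0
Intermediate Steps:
n = -25
Mul(Mul(Add(8, 8), Add(Function('S')(5, 5), n)), Add(-1, 1)) = Mul(Mul(Add(8, 8), Add(6, -25)), Add(-1, 1)) = Mul(Mul(16, -19), 0) = Mul(-304, 0) = 0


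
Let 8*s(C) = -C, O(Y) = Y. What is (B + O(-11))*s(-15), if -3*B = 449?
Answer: -1205/4 ≈ -301.25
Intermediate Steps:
B = -449/3 (B = -⅓*449 = -449/3 ≈ -149.67)
s(C) = -C/8 (s(C) = (-C)/8 = -C/8)
(B + O(-11))*s(-15) = (-449/3 - 11)*(-⅛*(-15)) = -482/3*15/8 = -1205/4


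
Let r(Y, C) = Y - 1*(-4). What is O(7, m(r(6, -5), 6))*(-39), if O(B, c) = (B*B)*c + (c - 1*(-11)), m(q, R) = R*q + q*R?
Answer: -234429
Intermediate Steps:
r(Y, C) = 4 + Y (r(Y, C) = Y + 4 = 4 + Y)
m(q, R) = 2*R*q (m(q, R) = R*q + R*q = 2*R*q)
O(B, c) = 11 + c + c*B**2 (O(B, c) = B**2*c + (c + 11) = c*B**2 + (11 + c) = 11 + c + c*B**2)
O(7, m(r(6, -5), 6))*(-39) = (11 + 2*6*(4 + 6) + (2*6*(4 + 6))*7**2)*(-39) = (11 + 2*6*10 + (2*6*10)*49)*(-39) = (11 + 120 + 120*49)*(-39) = (11 + 120 + 5880)*(-39) = 6011*(-39) = -234429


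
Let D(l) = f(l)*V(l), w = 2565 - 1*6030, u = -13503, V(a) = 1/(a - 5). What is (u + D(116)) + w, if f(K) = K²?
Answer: -1869992/111 ≈ -16847.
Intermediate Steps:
V(a) = 1/(-5 + a)
w = -3465 (w = 2565 - 6030 = -3465)
D(l) = l²/(-5 + l)
(u + D(116)) + w = (-13503 + 116²/(-5 + 116)) - 3465 = (-13503 + 13456/111) - 3465 = -1485377/111 - 3465 = -1869992/111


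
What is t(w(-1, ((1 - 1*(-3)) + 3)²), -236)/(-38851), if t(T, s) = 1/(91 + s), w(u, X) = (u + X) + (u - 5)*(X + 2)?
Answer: 1/5633395 ≈ 1.7751e-7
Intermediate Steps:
w(u, X) = X + u + (-5 + u)*(2 + X) (w(u, X) = (X + u) + (-5 + u)*(2 + X) = X + u + (-5 + u)*(2 + X))
t(w(-1, ((1 - 1*(-3)) + 3)²), -236)/(-38851) = 1/((91 - 236)*(-38851)) = -1/38851/(-145) = -1/145*(-1/38851) = 1/5633395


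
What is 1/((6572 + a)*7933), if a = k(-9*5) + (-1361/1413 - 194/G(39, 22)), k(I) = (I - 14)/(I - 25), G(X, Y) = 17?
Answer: 1681470/87510747185417 ≈ 1.9214e-8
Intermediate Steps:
k(I) = (-14 + I)/(-25 + I)
a = -19390891/1681470 (a = (-14 - 9*5)/(-25 - 9*5) + (-1361/1413 - 194/17) = (-14 - 45)/(-25 - 45) + (-1361*1/1413 - 194*1/17) = -59/(-70) + (-1361/1413 - 194/17) = -1/70*(-59) - 297259/24021 = 59/70 - 297259/24021 = -19390891/1681470 ≈ -11.532)
1/((6572 + a)*7933) = 1/((6572 - 19390891/1681470)*7933) = (1/7933)/(11031229949/1681470) = (1681470/11031229949)*(1/7933) = 1681470/87510747185417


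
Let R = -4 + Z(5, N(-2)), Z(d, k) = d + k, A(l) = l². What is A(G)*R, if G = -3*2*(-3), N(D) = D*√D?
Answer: 324 - 648*I*√2 ≈ 324.0 - 916.41*I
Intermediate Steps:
N(D) = D^(3/2)
G = 18 (G = -6*(-3) = 18)
R = 1 - 2*I*√2 (R = -4 + (5 + (-2)^(3/2)) = -4 + (5 - 2*I*√2) = 1 - 2*I*√2 ≈ 1.0 - 2.8284*I)
A(G)*R = 18²*(1 - 2*I*√2) = 324*(1 - 2*I*√2) = 324 - 648*I*√2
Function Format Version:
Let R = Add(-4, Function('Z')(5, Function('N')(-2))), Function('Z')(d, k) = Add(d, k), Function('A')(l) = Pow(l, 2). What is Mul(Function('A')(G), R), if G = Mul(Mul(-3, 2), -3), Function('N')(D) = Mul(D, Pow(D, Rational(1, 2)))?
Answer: Add(324, Mul(-648, I, Pow(2, Rational(1, 2)))) ≈ Add(324.00, Mul(-916.41, I))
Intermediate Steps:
Function('N')(D) = Pow(D, Rational(3, 2))
G = 18 (G = Mul(-6, -3) = 18)
R = Add(1, Mul(-2, I, Pow(2, Rational(1, 2)))) (R = Add(-4, Add(5, Pow(-2, Rational(3, 2)))) = Add(-4, Add(5, Mul(-2, I, Pow(2, Rational(1, 2))))) = Add(1, Mul(-2, I, Pow(2, Rational(1, 2)))) ≈ Add(1.0000, Mul(-2.8284, I)))
Mul(Function('A')(G), R) = Mul(Pow(18, 2), Add(1, Mul(-2, I, Pow(2, Rational(1, 2))))) = Mul(324, Add(1, Mul(-2, I, Pow(2, Rational(1, 2))))) = Add(324, Mul(-648, I, Pow(2, Rational(1, 2))))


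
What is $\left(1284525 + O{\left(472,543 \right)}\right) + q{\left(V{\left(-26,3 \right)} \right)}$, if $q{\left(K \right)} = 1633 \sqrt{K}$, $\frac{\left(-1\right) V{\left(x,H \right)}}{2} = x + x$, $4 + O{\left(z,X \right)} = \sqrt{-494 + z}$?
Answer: $1284521 + 3266 \sqrt{26} + i \sqrt{22} \approx 1.3012 \cdot 10^{6} + 4.6904 i$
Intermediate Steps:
$O{\left(z,X \right)} = -4 + \sqrt{-494 + z}$
$V{\left(x,H \right)} = - 4 x$ ($V{\left(x,H \right)} = - 2 \left(x + x\right) = - 2 \cdot 2 x = - 4 x$)
$\left(1284525 + O{\left(472,543 \right)}\right) + q{\left(V{\left(-26,3 \right)} \right)} = \left(1284525 - \left(4 - \sqrt{-494 + 472}\right)\right) + 1633 \sqrt{\left(-4\right) \left(-26\right)} = \left(1284525 - \left(4 - \sqrt{-22}\right)\right) + 1633 \sqrt{104} = \left(1284525 - \left(4 - i \sqrt{22}\right)\right) + 1633 \cdot 2 \sqrt{26} = \left(1284521 + i \sqrt{22}\right) + 3266 \sqrt{26} = 1284521 + 3266 \sqrt{26} + i \sqrt{22}$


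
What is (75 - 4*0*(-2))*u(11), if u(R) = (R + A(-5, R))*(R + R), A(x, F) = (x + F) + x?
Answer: 19800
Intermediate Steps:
A(x, F) = F + 2*x (A(x, F) = (F + x) + x = F + 2*x)
u(R) = 2*R*(-10 + 2*R) (u(R) = (R + (R + 2*(-5)))*(R + R) = (R + (R - 10))*(2*R) = (R + (-10 + R))*(2*R) = (-10 + 2*R)*(2*R) = 2*R*(-10 + 2*R))
(75 - 4*0*(-2))*u(11) = (75 - 4*0*(-2))*(4*11*(-5 + 11)) = (75 + 0*(-2))*(4*11*6) = (75 + 0)*264 = 75*264 = 19800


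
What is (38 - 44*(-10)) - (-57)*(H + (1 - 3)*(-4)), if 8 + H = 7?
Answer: 877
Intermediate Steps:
H = -1 (H = -8 + 7 = -1)
(38 - 44*(-10)) - (-57)*(H + (1 - 3)*(-4)) = (38 - 44*(-10)) - (-57)*(-1 + (1 - 3)*(-4)) = (38 + 440) - (-57)*(-1 - 2*(-4)) = 478 - (-57)*(-1 + 8) = 478 - (-57)*7 = 478 - 1*(-399) = 478 + 399 = 877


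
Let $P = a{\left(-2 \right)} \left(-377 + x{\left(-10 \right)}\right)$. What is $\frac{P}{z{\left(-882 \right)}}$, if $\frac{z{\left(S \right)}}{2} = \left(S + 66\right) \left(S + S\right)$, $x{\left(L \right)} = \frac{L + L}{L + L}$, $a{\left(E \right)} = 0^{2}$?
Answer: $0$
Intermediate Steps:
$a{\left(E \right)} = 0$
$x{\left(L \right)} = 1$ ($x{\left(L \right)} = \frac{2 L}{2 L} = 2 L \frac{1}{2 L} = 1$)
$z{\left(S \right)} = 4 S \left(66 + S\right)$ ($z{\left(S \right)} = 2 \left(S + 66\right) \left(S + S\right) = 2 \left(66 + S\right) 2 S = 2 \cdot 2 S \left(66 + S\right) = 4 S \left(66 + S\right)$)
$P = 0$ ($P = 0 \left(-377 + 1\right) = 0 \left(-376\right) = 0$)
$\frac{P}{z{\left(-882 \right)}} = \frac{0}{4 \left(-882\right) \left(66 - 882\right)} = \frac{0}{4 \left(-882\right) \left(-816\right)} = \frac{0}{2878848} = 0 \cdot \frac{1}{2878848} = 0$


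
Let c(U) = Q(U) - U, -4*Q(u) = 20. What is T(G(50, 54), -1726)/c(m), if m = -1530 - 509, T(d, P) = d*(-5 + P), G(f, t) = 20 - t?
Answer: 9809/339 ≈ 28.935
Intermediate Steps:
Q(u) = -5 (Q(u) = -1/4*20 = -5)
m = -2039
c(U) = -5 - U
T(G(50, 54), -1726)/c(m) = ((20 - 1*54)*(-5 - 1726))/(-5 - 1*(-2039)) = ((20 - 54)*(-1731))/(-5 + 2039) = -34*(-1731)/2034 = 58854*(1/2034) = 9809/339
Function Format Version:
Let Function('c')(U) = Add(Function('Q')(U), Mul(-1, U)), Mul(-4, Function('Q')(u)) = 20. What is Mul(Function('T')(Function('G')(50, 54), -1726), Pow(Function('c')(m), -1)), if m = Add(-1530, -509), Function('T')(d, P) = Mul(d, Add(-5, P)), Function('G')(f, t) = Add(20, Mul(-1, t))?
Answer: Rational(9809, 339) ≈ 28.935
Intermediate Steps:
Function('Q')(u) = -5 (Function('Q')(u) = Mul(Rational(-1, 4), 20) = -5)
m = -2039
Function('c')(U) = Add(-5, Mul(-1, U))
Mul(Function('T')(Function('G')(50, 54), -1726), Pow(Function('c')(m), -1)) = Mul(Mul(Add(20, Mul(-1, 54)), Add(-5, -1726)), Pow(Add(-5, Mul(-1, -2039)), -1)) = Mul(Mul(Add(20, -54), -1731), Pow(Add(-5, 2039), -1)) = Mul(Mul(-34, -1731), Pow(2034, -1)) = Mul(58854, Rational(1, 2034)) = Rational(9809, 339)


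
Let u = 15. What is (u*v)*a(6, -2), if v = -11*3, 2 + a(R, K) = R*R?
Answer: -16830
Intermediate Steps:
a(R, K) = -2 + R**2 (a(R, K) = -2 + R*R = -2 + R**2)
v = -33
(u*v)*a(6, -2) = (15*(-33))*(-2 + 6**2) = -495*(-2 + 36) = -495*34 = -16830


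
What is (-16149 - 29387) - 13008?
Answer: -58544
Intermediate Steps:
(-16149 - 29387) - 13008 = -45536 - 13008 = -58544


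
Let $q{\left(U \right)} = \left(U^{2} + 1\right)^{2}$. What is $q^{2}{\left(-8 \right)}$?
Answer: $17850625$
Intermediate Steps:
$q{\left(U \right)} = \left(1 + U^{2}\right)^{2}$
$q^{2}{\left(-8 \right)} = \left(\left(1 + \left(-8\right)^{2}\right)^{2}\right)^{2} = \left(\left(1 + 64\right)^{2}\right)^{2} = \left(65^{2}\right)^{2} = 4225^{2} = 17850625$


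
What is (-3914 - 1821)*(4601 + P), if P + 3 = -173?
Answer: -25377375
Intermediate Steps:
P = -176 (P = -3 - 173 = -176)
(-3914 - 1821)*(4601 + P) = (-3914 - 1821)*(4601 - 176) = -5735*4425 = -25377375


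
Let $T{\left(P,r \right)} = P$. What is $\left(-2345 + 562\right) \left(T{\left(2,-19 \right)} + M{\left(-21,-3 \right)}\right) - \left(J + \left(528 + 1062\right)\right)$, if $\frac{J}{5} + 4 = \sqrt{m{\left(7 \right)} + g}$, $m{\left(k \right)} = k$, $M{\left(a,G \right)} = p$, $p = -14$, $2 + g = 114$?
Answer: $19826 - 5 \sqrt{119} \approx 19771.0$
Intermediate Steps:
$g = 112$ ($g = -2 + 114 = 112$)
$M{\left(a,G \right)} = -14$
$J = -20 + 5 \sqrt{119}$ ($J = -20 + 5 \sqrt{7 + 112} = -20 + 5 \sqrt{119} \approx 34.544$)
$\left(-2345 + 562\right) \left(T{\left(2,-19 \right)} + M{\left(-21,-3 \right)}\right) - \left(J + \left(528 + 1062\right)\right) = \left(-2345 + 562\right) \left(2 - 14\right) - \left(\left(-20 + 5 \sqrt{119}\right) + \left(528 + 1062\right)\right) = \left(-1783\right) \left(-12\right) - \left(\left(-20 + 5 \sqrt{119}\right) + 1590\right) = 21396 - \left(1570 + 5 \sqrt{119}\right) = 19826 - 5 \sqrt{119}$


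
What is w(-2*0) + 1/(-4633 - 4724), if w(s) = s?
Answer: -1/9357 ≈ -0.00010687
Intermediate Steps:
w(-2*0) + 1/(-4633 - 4724) = -2*0 + 1/(-4633 - 4724) = 0 + 1/(-9357) = 0 - 1/9357 = -1/9357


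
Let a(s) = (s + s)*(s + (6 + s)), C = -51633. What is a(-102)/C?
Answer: -4488/5737 ≈ -0.78229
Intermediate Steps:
a(s) = 2*s*(6 + 2*s) (a(s) = (2*s)*(6 + 2*s) = 2*s*(6 + 2*s))
a(-102)/C = (4*(-102)*(3 - 102))/(-51633) = (4*(-102)*(-99))*(-1/51633) = 40392*(-1/51633) = -4488/5737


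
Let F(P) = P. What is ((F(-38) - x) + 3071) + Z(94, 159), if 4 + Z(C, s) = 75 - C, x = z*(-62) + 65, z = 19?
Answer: 4123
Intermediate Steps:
x = -1113 (x = 19*(-62) + 65 = -1178 + 65 = -1113)
Z(C, s) = 71 - C (Z(C, s) = -4 + (75 - C) = 71 - C)
((F(-38) - x) + 3071) + Z(94, 159) = ((-38 - 1*(-1113)) + 3071) + (71 - 1*94) = ((-38 + 1113) + 3071) + (71 - 94) = (1075 + 3071) - 23 = 4146 - 23 = 4123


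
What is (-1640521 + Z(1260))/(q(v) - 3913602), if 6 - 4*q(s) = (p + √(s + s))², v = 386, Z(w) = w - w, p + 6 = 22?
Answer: 25683061679030/61273121923593 - 104993344*√193/61273121923593 ≈ 0.41913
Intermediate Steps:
p = 16 (p = -6 + 22 = 16)
Z(w) = 0
q(s) = 3/2 - (16 + √2*√s)²/4 (q(s) = 3/2 - (16 + √(s + s))²/4 = 3/2 - (16 + √(2*s))²/4 = 3/2 - (16 + √2*√s)²/4)
(-1640521 + Z(1260))/(q(v) - 3913602) = (-1640521 + 0)/((3/2 - (16 + √2*√386)²/4) - 3913602) = -1640521/((3/2 - (16 + 2*√193)²/4) - 3913602) = -1640521/(-7827201/2 - (16 + 2*√193)²/4)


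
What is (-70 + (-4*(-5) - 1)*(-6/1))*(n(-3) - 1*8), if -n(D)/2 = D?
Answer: 368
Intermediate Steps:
n(D) = -2*D
(-70 + (-4*(-5) - 1)*(-6/1))*(n(-3) - 1*8) = (-70 + (-4*(-5) - 1)*(-6/1))*(-2*(-3) - 1*8) = (-70 + (20 - 1)*(-6*1))*(6 - 8) = (-70 + 19*(-6))*(-2) = (-70 - 114)*(-2) = -184*(-2) = 368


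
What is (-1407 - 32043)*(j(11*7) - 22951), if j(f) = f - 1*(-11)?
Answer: 764767350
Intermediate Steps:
j(f) = 11 + f (j(f) = f + 11 = 11 + f)
(-1407 - 32043)*(j(11*7) - 22951) = (-1407 - 32043)*((11 + 11*7) - 22951) = -33450*((11 + 77) - 22951) = -33450*(88 - 22951) = -33450*(-22863) = 764767350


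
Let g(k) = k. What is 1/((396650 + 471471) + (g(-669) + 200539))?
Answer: 1/1067991 ≈ 9.3634e-7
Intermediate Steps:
1/((396650 + 471471) + (g(-669) + 200539)) = 1/((396650 + 471471) + (-669 + 200539)) = 1/(868121 + 199870) = 1/1067991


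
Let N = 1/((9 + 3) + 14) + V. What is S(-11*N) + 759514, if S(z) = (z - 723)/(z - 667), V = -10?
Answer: 11007652351/14493 ≈ 7.5952e+5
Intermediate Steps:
N = -259/26 (N = 1/((9 + 3) + 14) - 10 = 1/(12 + 14) - 10 = 1/26 - 10 = -259/26 ≈ -9.9615)
S(z) = (-723 + z)/(-667 + z)
S(-11*N) + 759514 = (-723 - 11*(-259/26))/(-667 - 11*(-259/26)) + 759514 = (-723 + 2849/26)/(-667 + 2849/26) + 759514 = -15949/26/(-14493/26) + 759514 = -26/14493*(-15949/26) + 759514 = 15949/14493 + 759514 = 11007652351/14493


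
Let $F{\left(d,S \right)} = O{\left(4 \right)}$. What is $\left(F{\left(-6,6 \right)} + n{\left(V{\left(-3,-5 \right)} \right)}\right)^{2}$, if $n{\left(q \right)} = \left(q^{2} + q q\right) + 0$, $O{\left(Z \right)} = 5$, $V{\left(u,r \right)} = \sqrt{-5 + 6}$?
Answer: $49$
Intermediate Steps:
$V{\left(u,r \right)} = 1$ ($V{\left(u,r \right)} = \sqrt{1} = 1$)
$n{\left(q \right)} = 2 q^{2}$ ($n{\left(q \right)} = \left(q^{2} + q^{2}\right) + 0 = 2 q^{2} + 0 = 2 q^{2}$)
$F{\left(d,S \right)} = 5$
$\left(F{\left(-6,6 \right)} + n{\left(V{\left(-3,-5 \right)} \right)}\right)^{2} = \left(5 + 2 \cdot 1^{2}\right)^{2} = \left(5 + 2 \cdot 1\right)^{2} = \left(5 + 2\right)^{2} = 7^{2} = 49$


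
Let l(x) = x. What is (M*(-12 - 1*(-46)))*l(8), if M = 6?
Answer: 1632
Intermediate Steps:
(M*(-12 - 1*(-46)))*l(8) = (6*(-12 - 1*(-46)))*8 = (6*(-12 + 46))*8 = (6*34)*8 = 204*8 = 1632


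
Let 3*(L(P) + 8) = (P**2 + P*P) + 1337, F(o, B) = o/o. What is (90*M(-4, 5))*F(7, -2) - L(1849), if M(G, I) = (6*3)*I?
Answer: -6814615/3 ≈ -2.2715e+6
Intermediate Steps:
F(o, B) = 1
M(G, I) = 18*I
L(P) = 1313/3 + 2*P**2/3 (L(P) = -8 + ((P**2 + P*P) + 1337)/3 = -8 + ((P**2 + P**2) + 1337)/3 = -8 + (2*P**2 + 1337)/3 = -8 + (1337 + 2*P**2)/3 = -8 + (1337/3 + 2*P**2/3) = 1313/3 + 2*P**2/3)
(90*M(-4, 5))*F(7, -2) - L(1849) = (90*(18*5))*1 - (1313/3 + (2/3)*1849**2) = (90*90)*1 - (1313/3 + (2/3)*3418801) = 8100*1 - (1313/3 + 6837602/3) = 8100 - 1*6838915/3 = 8100 - 6838915/3 = -6814615/3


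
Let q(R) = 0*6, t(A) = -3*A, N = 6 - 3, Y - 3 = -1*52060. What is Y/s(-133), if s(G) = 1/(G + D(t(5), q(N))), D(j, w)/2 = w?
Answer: 6923581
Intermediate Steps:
Y = -52057 (Y = 3 - 1*52060 = 3 - 52060 = -52057)
N = 3
q(R) = 0
D(j, w) = 2*w
s(G) = 1/G (s(G) = 1/(G + 2*0) = 1/(G + 0) = 1/G)
Y/s(-133) = -52057/(1/(-133)) = -52057/(-1/133) = -52057*(-133) = 6923581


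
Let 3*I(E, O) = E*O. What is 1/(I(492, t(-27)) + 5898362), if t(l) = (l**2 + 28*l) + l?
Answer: 1/5889506 ≈ 1.6979e-7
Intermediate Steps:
t(l) = l**2 + 29*l
I(E, O) = E*O/3 (I(E, O) = (E*O)/3 = E*O/3)
1/(I(492, t(-27)) + 5898362) = 1/((1/3)*492*(-27*(29 - 27)) + 5898362) = 1/((1/3)*492*(-27*2) + 5898362) = 1/((1/3)*492*(-54) + 5898362) = 1/(-8856 + 5898362) = 1/5889506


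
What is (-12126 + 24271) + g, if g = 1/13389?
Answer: 162609406/13389 ≈ 12145.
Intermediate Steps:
g = 1/13389 ≈ 7.4688e-5
(-12126 + 24271) + g = (-12126 + 24271) + 1/13389 = 12145 + 1/13389 = 162609406/13389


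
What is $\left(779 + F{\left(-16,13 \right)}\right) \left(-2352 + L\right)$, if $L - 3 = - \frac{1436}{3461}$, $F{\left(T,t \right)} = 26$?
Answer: $- \frac{6545716625}{3461} \approx -1.8913 \cdot 10^{6}$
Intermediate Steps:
$L = \frac{8947}{3461}$ ($L = 3 - \frac{1436}{3461} = \frac{8947}{3461} \approx 2.5851$)
$\left(779 + F{\left(-16,13 \right)}\right) \left(-2352 + L\right) = \left(779 + 26\right) \left(-2352 + \frac{8947}{3461}\right) = 805 \left(- \frac{8131325}{3461}\right) = - \frac{6545716625}{3461}$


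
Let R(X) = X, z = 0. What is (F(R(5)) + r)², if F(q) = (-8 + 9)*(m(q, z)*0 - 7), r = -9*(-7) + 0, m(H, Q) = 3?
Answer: 3136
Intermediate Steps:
r = 63 (r = 63 + 0 = 63)
F(q) = -7 (F(q) = (-8 + 9)*(3*0 - 7) = 1*(0 - 7) = 1*(-7) = -7)
(F(R(5)) + r)² = (-7 + 63)² = 56² = 3136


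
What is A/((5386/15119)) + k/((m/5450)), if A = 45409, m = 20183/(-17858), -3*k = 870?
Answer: 165873938630793/108705638 ≈ 1.5259e+6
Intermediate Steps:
k = -290 (k = -⅓*870 = -290)
m = -20183/17858 (m = 20183*(-1/17858) = -20183/17858 ≈ -1.1302)
A/((5386/15119)) + k/((m/5450)) = 45409/((5386/15119)) - 290/((-20183/17858/5450)) = 45409/((5386*(1/15119))) - 290/((-20183/17858*1/5450)) = 45409/(5386/15119) - 290/(-20183/97326100) = 45409*(15119/5386) - 290*(-97326100/20183) = 686538671/5386 + 28224569000/20183 = 165873938630793/108705638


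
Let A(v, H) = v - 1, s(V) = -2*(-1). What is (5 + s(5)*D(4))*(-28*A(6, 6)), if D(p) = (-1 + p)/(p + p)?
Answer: -805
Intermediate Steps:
s(V) = 2
A(v, H) = -1 + v
D(p) = (-1 + p)/(2*p) (D(p) = (-1 + p)/((2*p)) = (-1 + p)*(1/(2*p)) = (-1 + p)/(2*p))
(5 + s(5)*D(4))*(-28*A(6, 6)) = (5 + 2*((½)*(-1 + 4)/4))*(-28*(-1 + 6)) = (5 + 2*((½)*(¼)*3))*(-28*5) = (5 + 2*(3/8))*(-140) = (5 + ¾)*(-140) = (23/4)*(-140) = -805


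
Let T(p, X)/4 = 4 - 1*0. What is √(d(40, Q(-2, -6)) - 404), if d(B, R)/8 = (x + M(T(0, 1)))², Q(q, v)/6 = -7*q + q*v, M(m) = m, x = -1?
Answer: 2*√349 ≈ 37.363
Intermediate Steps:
T(p, X) = 16 (T(p, X) = 4*(4 - 1*0) = 4*(4 + 0) = 4*4 = 16)
Q(q, v) = -42*q + 6*q*v (Q(q, v) = 6*(-7*q + q*v) = -42*q + 6*q*v)
d(B, R) = 1800 (d(B, R) = 8*(-1 + 16)² = 8*15² = 8*225 = 1800)
√(d(40, Q(-2, -6)) - 404) = √(1800 - 404) = √1396 = 2*√349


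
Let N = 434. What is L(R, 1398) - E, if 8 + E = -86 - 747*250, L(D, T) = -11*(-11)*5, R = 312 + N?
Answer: 187449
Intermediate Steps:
R = 746 (R = 312 + 434 = 746)
L(D, T) = 605 (L(D, T) = 121*5 = 605)
E = -186844 (E = -8 + (-86 - 747*250) = -8 + (-86 - 186750) = -8 - 186836 = -186844)
L(R, 1398) - E = 605 - 1*(-186844) = 605 + 186844 = 187449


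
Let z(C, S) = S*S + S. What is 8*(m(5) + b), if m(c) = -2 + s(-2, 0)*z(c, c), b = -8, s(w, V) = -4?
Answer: -1040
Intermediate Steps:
z(C, S) = S + S² (z(C, S) = S² + S = S + S²)
m(c) = -2 - 4*c*(1 + c)
8*(m(5) + b) = 8*((-2 - 4*5*(1 + 5)) - 8) = 8*((-2 - 4*5*6) - 8) = 8*((-2 - 120) - 8) = 8*(-122 - 8) = 8*(-130) = -1040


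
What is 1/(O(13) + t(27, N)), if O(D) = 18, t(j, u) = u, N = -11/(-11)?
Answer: 1/19 ≈ 0.052632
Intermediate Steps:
N = 1 (N = -11*(-1/11) = 1)
1/(O(13) + t(27, N)) = 1/(18 + 1) = 1/19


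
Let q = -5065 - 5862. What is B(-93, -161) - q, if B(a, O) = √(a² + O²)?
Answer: 10927 + √34570 ≈ 11113.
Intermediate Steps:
q = -10927
B(a, O) = √(O² + a²)
B(-93, -161) - q = √((-161)² + (-93)²) - 1*(-10927) = √(25921 + 8649) + 10927 = √34570 + 10927 = 10927 + √34570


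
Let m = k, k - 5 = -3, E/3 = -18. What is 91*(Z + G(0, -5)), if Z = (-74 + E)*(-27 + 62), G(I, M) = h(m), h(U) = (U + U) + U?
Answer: -407134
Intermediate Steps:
E = -54 (E = 3*(-18) = -54)
k = 2 (k = 5 - 3 = 2)
m = 2
h(U) = 3*U (h(U) = 2*U + U = 3*U)
G(I, M) = 6 (G(I, M) = 3*2 = 6)
Z = -4480 (Z = (-74 - 54)*(-27 + 62) = -128*35 = -4480)
91*(Z + G(0, -5)) = 91*(-4480 + 6) = 91*(-4474) = -407134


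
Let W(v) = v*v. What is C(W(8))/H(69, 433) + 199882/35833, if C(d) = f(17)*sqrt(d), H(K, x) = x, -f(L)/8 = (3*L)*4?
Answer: -381286742/15515689 ≈ -24.574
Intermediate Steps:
f(L) = -96*L (f(L) = -8*3*L*4 = -96*L)
W(v) = v**2
C(d) = -1632*sqrt(d) (C(d) = (-96*17)*sqrt(d) = -1632*sqrt(d))
C(W(8))/H(69, 433) + 199882/35833 = -1632*sqrt(8**2)/433 + 199882/35833 = -1632*sqrt(64)*(1/433) + 199882*(1/35833) = -1632*8*(1/433) + 199882/35833 = -13056*1/433 + 199882/35833 = -13056/433 + 199882/35833 = -381286742/15515689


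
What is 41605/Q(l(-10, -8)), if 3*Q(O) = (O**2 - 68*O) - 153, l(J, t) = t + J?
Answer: 8321/93 ≈ 89.473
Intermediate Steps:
l(J, t) = J + t
Q(O) = -51 - 68*O/3 + O**2/3 (Q(O) = ((O**2 - 68*O) - 153)/3 = (-153 + O**2 - 68*O)/3 = -51 - 68*O/3 + O**2/3)
41605/Q(l(-10, -8)) = 41605/(-51 - 68*(-10 - 8)/3 + (-10 - 8)**2/3) = 41605/(-51 - 68/3*(-18) + (1/3)*(-18)**2) = 41605/(-51 + 408 + (1/3)*324) = 41605/(-51 + 408 + 108) = 41605/465 = 41605*(1/465) = 8321/93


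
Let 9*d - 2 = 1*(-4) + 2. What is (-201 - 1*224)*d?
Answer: 0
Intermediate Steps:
d = 0 (d = 2/9 + (1*(-4) + 2)/9 = 2/9 + (-4 + 2)/9 = 2/9 + (1/9)*(-2) = 2/9 - 2/9 = 0)
(-201 - 1*224)*d = (-201 - 1*224)*0 = (-201 - 224)*0 = -425*0 = 0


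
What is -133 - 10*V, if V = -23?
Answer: 97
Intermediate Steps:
-133 - 10*V = -133 - 10*(-23) = -133 + 230 = 97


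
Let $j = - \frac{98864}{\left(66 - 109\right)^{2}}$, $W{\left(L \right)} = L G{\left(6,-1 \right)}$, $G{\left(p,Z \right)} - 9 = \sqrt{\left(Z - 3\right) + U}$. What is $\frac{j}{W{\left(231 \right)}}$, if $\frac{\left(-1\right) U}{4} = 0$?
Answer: $- \frac{296592}{12101705} + \frac{197728 i}{36305115} \approx -0.024508 + 0.0054463 i$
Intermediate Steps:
$U = 0$ ($U = \left(-4\right) 0 = 0$)
$G{\left(p,Z \right)} = 9 + \sqrt{-3 + Z}$ ($G{\left(p,Z \right)} = 9 + \sqrt{\left(Z - 3\right) + 0} = 9 + \sqrt{\left(-3 + Z\right) + 0} = 9 + \sqrt{-3 + Z}$)
$W{\left(L \right)} = L \left(9 + 2 i\right)$ ($W{\left(L \right)} = L \left(9 + \sqrt{-3 - 1}\right) = L \left(9 + \sqrt{-4}\right) = L \left(9 + 2 i\right)$)
$j = - \frac{98864}{1849}$ ($j = - \frac{98864}{\left(-43\right)^{2}} = - \frac{98864}{1849} \approx -53.469$)
$\frac{j}{W{\left(231 \right)}} = - \frac{98864}{1849 \cdot 231 \left(9 + 2 i\right)} = - \frac{98864}{1849 \left(2079 + 462 i\right)} = - \frac{98864 \frac{2079 - 462 i}{4535685}}{1849} = - \frac{98864 \left(2079 - 462 i\right)}{8386481565}$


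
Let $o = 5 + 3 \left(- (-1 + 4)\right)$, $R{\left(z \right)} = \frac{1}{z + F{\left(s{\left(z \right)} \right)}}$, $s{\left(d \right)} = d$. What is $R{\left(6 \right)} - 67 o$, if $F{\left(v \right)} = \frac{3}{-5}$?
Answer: $\frac{7241}{27} \approx 268.19$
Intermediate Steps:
$F{\left(v \right)} = - \frac{3}{5}$ ($F{\left(v \right)} = 3 \left(- \frac{1}{5}\right) = - \frac{3}{5}$)
$R{\left(z \right)} = \frac{1}{- \frac{3}{5} + z}$ ($R{\left(z \right)} = \frac{1}{z - \frac{3}{5}} = \frac{1}{- \frac{3}{5} + z}$)
$o = -4$ ($o = 5 + 3 \left(\left(-1\right) 3\right) = 5 + 3 \left(-3\right) = 5 - 9 = -4$)
$R{\left(6 \right)} - 67 o = \frac{5}{-3 + 5 \cdot 6} - -268 = \frac{5}{-3 + 30} + 268 = \frac{5}{27} + 268 = \frac{7241}{27}$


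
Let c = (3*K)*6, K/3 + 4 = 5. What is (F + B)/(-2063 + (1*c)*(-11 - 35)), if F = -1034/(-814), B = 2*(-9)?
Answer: 619/168239 ≈ 0.0036793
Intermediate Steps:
K = 3 (K = -12 + 3*5 = -12 + 15 = 3)
B = -18
c = 54 (c = (3*3)*6 = 9*6 = 54)
F = 47/37 (F = -1034*(-1/814) = 47/37 ≈ 1.2703)
(F + B)/(-2063 + (1*c)*(-11 - 35)) = (47/37 - 18)/(-2063 + (1*54)*(-11 - 35)) = -619/(37*(-2063 + 54*(-46))) = -619/(37*(-2063 - 2484)) = -619/37/(-4547) = -619/37*(-1/4547) = 619/168239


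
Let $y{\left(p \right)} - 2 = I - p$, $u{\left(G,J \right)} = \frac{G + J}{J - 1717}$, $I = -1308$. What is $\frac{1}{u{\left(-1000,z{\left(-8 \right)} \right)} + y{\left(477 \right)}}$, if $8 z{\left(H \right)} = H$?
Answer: $- \frac{1718}{3062193} \approx -0.00056104$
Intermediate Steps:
$z{\left(H \right)} = \frac{H}{8}$
$u{\left(G,J \right)} = \frac{G + J}{-1717 + J}$
$y{\left(p \right)} = -1306 - p$ ($y{\left(p \right)} = 2 - \left(1308 + p\right) = -1306 - p$)
$\frac{1}{u{\left(-1000,z{\left(-8 \right)} \right)} + y{\left(477 \right)}} = \frac{1}{\frac{-1000 + \frac{1}{8} \left(-8\right)}{-1717 + \frac{1}{8} \left(-8\right)} - 1783} = \frac{1}{\frac{-1000 - 1}{-1717 - 1} - 1783} = \frac{1}{\frac{1}{-1718} \left(-1001\right) - 1783} = \frac{1}{\left(- \frac{1}{1718}\right) \left(-1001\right) - 1783} = \frac{1}{\frac{1001}{1718} - 1783} = \frac{1}{- \frac{3062193}{1718}} = - \frac{1718}{3062193}$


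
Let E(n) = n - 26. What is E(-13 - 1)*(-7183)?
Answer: 287320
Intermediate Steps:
E(n) = -26 + n
E(-13 - 1)*(-7183) = (-26 + (-13 - 1))*(-7183) = (-26 - 14)*(-7183) = -40*(-7183) = 287320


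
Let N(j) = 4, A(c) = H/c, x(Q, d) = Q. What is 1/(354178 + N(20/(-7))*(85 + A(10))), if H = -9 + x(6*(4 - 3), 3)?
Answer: 5/1772584 ≈ 2.8207e-6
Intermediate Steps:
H = -3 (H = -9 + 6*(4 - 3) = -9 + 6*1 = -9 + 6 = -3)
A(c) = -3/c
1/(354178 + N(20/(-7))*(85 + A(10))) = 1/(354178 + 4*(85 - 3/10)) = 1/(354178 + 4*(847/10)) = 1/(354178 + 1694/5) = 1/(1772584/5) = 5/1772584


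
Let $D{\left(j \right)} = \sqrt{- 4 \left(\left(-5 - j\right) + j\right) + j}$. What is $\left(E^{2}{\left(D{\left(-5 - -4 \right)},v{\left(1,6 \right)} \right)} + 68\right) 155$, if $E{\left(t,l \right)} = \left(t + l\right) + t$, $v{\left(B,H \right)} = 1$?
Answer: $22475 + 620 \sqrt{19} \approx 25178.0$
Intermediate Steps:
$D{\left(j \right)} = \sqrt{20 + j}$ ($D{\left(j \right)} = \sqrt{\left(-4\right) \left(-5\right) + j} = \sqrt{20 + j}$)
$E{\left(t,l \right)} = l + 2 t$ ($E{\left(t,l \right)} = \left(l + t\right) + t = l + 2 t$)
$\left(E^{2}{\left(D{\left(-5 - -4 \right)},v{\left(1,6 \right)} \right)} + 68\right) 155 = \left(\left(1 + 2 \sqrt{20 - 1}\right)^{2} + 68\right) 155 = \left(\left(1 + 2 \sqrt{19}\right)^{2} + 68\right) 155 = \left(68 + \left(1 + 2 \sqrt{19}\right)^{2}\right) 155 = 10540 + 155 \left(1 + 2 \sqrt{19}\right)^{2}$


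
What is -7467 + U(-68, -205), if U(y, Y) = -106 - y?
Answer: -7505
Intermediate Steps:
-7467 + U(-68, -205) = -7467 + (-106 - 1*(-68)) = -7467 + (-106 + 68) = -7467 - 38 = -7505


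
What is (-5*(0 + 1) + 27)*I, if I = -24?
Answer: -528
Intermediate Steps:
(-5*(0 + 1) + 27)*I = (-5*(0 + 1) + 27)*(-24) = (-5*1 + 27)*(-24) = (-5 + 27)*(-24) = 22*(-24) = -528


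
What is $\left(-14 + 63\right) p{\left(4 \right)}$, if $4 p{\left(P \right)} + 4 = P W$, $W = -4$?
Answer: $-245$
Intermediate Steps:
$p{\left(P \right)} = -1 - P$ ($p{\left(P \right)} = -1 + \frac{P \left(-4\right)}{4} = -1 + \frac{\left(-4\right) P}{4} = -1 - P$)
$\left(-14 + 63\right) p{\left(4 \right)} = \left(-14 + 63\right) \left(-1 - 4\right) = 49 \left(-1 - 4\right) = 49 \left(-5\right) = -245$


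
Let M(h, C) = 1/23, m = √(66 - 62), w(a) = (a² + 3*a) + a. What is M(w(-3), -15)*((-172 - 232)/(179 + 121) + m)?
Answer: 49/1725 ≈ 0.028406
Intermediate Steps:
w(a) = a² + 4*a
m = 2 (m = √4 = 2)
M(h, C) = 1/23
M(w(-3), -15)*((-172 - 232)/(179 + 121) + m) = ((-172 - 232)/(179 + 121) + 2)/23 = (-404/300 + 2)/23 = (-404*1/300 + 2)/23 = (-101/75 + 2)/23 = (1/23)*(49/75) = 49/1725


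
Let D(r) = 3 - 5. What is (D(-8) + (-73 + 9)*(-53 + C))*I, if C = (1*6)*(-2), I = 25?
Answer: 103950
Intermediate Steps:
C = -12 (C = 6*(-2) = -12)
D(r) = -2
(D(-8) + (-73 + 9)*(-53 + C))*I = (-2 + (-73 + 9)*(-53 - 12))*25 = (-2 - 64*(-65))*25 = (-2 + 4160)*25 = 4158*25 = 103950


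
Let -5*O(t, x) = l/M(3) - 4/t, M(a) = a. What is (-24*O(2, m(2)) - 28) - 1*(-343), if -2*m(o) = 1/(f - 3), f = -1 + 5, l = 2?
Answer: 1543/5 ≈ 308.60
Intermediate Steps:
f = 4
m(o) = -½ (m(o) = -1/(2*(4 - 3)) = -½/1 = -½*1 = -½)
O(t, x) = -2/15 + 4/(5*t) (O(t, x) = -(2/3 - 4/t)/5 = -(2*(⅓) - 4/t)/5 = -(⅔ - 4/t)/5 = -2/15 + 4/(5*t))
(-24*O(2, m(2)) - 28) - 1*(-343) = (-16*(6 - 1*2)/(5*2) - 28) - 1*(-343) = (-16*(6 - 2)/(5*2) - 28) + 343 = (-16*4/(5*2) - 28) + 343 = (-24*4/15 - 28) + 343 = (-32/5 - 28) + 343 = -172/5 + 343 = 1543/5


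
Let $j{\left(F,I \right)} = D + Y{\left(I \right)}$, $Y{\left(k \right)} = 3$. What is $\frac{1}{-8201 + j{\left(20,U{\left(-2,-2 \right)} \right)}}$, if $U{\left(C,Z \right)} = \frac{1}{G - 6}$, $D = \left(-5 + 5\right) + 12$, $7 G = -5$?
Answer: $- \frac{1}{8186} \approx -0.00012216$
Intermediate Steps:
$G = - \frac{5}{7}$ ($G = \frac{1}{7} \left(-5\right) = - \frac{5}{7} \approx -0.71429$)
$D = 12$ ($D = 0 + 12 = 12$)
$U{\left(C,Z \right)} = - \frac{7}{47}$ ($U{\left(C,Z \right)} = \frac{1}{- \frac{5}{7} - 6} = \frac{1}{- \frac{47}{7}} = - \frac{7}{47}$)
$j{\left(F,I \right)} = 15$ ($j{\left(F,I \right)} = 12 + 3 = 15$)
$\frac{1}{-8201 + j{\left(20,U{\left(-2,-2 \right)} \right)}} = \frac{1}{-8201 + 15} = \frac{1}{-8186} = - \frac{1}{8186}$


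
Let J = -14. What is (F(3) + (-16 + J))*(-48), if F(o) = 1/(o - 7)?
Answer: 1452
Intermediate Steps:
F(o) = 1/(-7 + o)
(F(3) + (-16 + J))*(-48) = (1/(-7 + 3) + (-16 - 14))*(-48) = (1/(-4) - 30)*(-48) = (-1/4 - 30)*(-48) = -121/4*(-48) = 1452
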